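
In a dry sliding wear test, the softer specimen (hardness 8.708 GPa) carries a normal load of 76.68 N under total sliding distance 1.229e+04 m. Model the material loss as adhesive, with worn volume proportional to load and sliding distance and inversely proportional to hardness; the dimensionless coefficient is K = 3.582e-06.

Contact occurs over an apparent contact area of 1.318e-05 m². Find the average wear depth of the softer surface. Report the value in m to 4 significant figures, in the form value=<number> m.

The computation holds full precision; printed values are rounded; a single final rounding, at 4 significant digits.
Hardness H = 8.708 GPa = 8.708e+09 Pa.
Collected in SI base units: W = 76.68 N, H = 8.708e+09 Pa, K = 3.582e-06.
Wear volume V = K·W·L/H = 3.582e-06 · 76.68 · 1.229e+04 / 8.708e+09 = 3.877e-10 m³.
Mean wear depth h = V/A = 3.877e-10 / 1.318e-05 = 2.941e-05 m.

value=2.941e-05 m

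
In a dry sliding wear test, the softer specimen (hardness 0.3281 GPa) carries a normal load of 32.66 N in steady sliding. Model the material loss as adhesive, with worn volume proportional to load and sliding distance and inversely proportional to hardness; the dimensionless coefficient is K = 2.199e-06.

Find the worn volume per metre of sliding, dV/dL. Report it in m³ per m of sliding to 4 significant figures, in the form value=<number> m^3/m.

value=2.189e-13 m^3/m

All arithmetic runs at full float precision; intermediate values are displayed rounded. Rounded once at the end to 4 significant figures.
Hardness H = 0.3281 GPa = 3.281e+08 Pa.
Collected in SI base units: W = 32.66 N, H = 3.281e+08 Pa, K = 2.199e-06.
The wear rate dV/dL = K·W/H (no L dependence): 2.199e-06 · 32.66 / 3.281e+08 = 2.189e-13 m³/m.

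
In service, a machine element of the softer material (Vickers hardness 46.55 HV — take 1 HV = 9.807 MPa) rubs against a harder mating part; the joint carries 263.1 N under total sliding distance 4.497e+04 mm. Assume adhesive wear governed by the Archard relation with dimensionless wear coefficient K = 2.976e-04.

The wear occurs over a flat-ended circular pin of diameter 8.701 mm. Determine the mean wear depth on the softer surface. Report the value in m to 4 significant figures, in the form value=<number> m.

value=1.297e-04 m

Each operation keeps exact precision, and printed values are rounded. Rounded once at the end: four significant figures.
Convert: Distance L = 4.497e+04 mm = 44.97 m.
Convert: Hardness H = 46.55 HV × 9.807 MPa/HV = 456.5 MPa = 4.565e+08 Pa.
Convert: Pin diameter d = 8.701 mm = 0.008701 m. Contact area A = π·d²/4 = π·(0.008701 m)²/4 = 5.946e-05 m².
As SI base values: W = 263.1 N, H = 4.565e+08 Pa, K = 2.976e-04.
Worn volume V = K·W·L/H = 2.976e-04 · 263.1 · 44.97 / 4.565e+08 = 7.713e-09 m³.
Depth h = V/A = 7.713e-09 / 5.946e-05 = 1.297e-04 m.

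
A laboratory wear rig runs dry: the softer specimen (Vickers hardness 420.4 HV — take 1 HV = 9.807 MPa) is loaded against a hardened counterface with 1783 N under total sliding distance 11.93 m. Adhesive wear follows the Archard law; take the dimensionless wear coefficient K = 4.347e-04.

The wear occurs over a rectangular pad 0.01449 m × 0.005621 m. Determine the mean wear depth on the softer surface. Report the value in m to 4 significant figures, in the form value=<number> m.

All working math keeps full float precision; intermediate values are displayed rounded. Rounded just once: four significant digits.
Convert: Hardness H = 420.4 HV × 9.807 MPa/HV = 4123 MPa = 4.123e+09 Pa.
Convert: Contact area A = 0.01449 m × 0.005621 m = 8.145e-05 m².
SI base units throughout: W = 1783 N, H = 4.123e+09 Pa, K = 4.347e-04.
Wear volume V = K·W·L/H = 4.347e-04 · 1783 · 11.93 / 4.123e+09 = 2.243e-09 m³.
Wear depth h = V/A = 2.243e-09 / 8.145e-05 = 2.754e-05 m.

value=2.754e-05 m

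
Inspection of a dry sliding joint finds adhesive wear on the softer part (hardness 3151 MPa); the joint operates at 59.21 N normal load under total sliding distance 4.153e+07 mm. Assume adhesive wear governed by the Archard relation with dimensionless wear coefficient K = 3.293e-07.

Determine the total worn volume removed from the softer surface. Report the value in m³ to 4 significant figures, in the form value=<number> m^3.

Every step holds exact precision, and displayed values are rounded — a single final rounding, at four significant digits.
Path length L = 4.153e+07 mm = 4.153e+04 m.
Hardness H = 3151 MPa = 3.151e+09 Pa.
As SI base values: W = 59.21 N, H = 3.151e+09 Pa, K = 3.293e-07.
Apply Archard: V = K·W·L/H = 3.293e-07 · 59.21 · 4.153e+04 / 3.151e+09 = 2.570e-10 m³.

value=2.570e-10 m^3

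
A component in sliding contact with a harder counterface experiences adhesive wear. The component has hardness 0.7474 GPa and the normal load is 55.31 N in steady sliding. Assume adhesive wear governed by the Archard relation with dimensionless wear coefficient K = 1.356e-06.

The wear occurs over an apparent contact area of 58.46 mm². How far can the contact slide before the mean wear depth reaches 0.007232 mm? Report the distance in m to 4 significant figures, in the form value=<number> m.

value=4213 m

The algebra carries full precision; intermediate values are displayed rounded, and rounded once at the end: four significant digits.
Hardness H = 0.7474 GPa = 7.474e+08 Pa.
Contact area A = 58.46 mm² = 5.846e-05 m².
Depth limit h_lim = 0.007232 mm = 7.232e-06 m.
Working in SI base units: W = 55.31 N, H = 7.474e+08 Pa, K = 1.356e-06.
Limit volume V_lim = h_lim·A = 7.232e-06 · 5.846e-05 = 4.228e-10 m³.
Life L = V_lim·H/(K·W) = 4.228e-10 · 7.474e+08 / (1.356e-06 · 55.31) = 4213 m.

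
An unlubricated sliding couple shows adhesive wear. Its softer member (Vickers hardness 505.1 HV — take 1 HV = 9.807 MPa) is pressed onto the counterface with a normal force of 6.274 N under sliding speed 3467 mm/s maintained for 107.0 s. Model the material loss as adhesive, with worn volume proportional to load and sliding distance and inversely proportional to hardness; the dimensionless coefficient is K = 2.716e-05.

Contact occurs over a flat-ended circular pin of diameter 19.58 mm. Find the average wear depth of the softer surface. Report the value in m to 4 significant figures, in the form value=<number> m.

The computation carries exact precision — intermediates are printed rounded — rounded once at the end: four significant digits.
Sliding speed v = 3467 mm/s = 3.467 m/s. Total distance L = v·t = 3.467 m/s × 107.0 s = 371.0 m.
Hardness H = 505.1 HV × 9.807 MPa/HV = 4954 MPa = 4.954e+09 Pa.
Pin diameter d = 19.58 mm = 0.01958 m. Contact area A = π·d²/4 = π·(0.01958 m)²/4 = 3.011e-04 m².
As SI base values: W = 6.274 N, H = 4.954e+09 Pa, K = 2.716e-05.
The Archard volume V = K·W·L/H = 2.716e-05 · 6.274 · 371.0 / 4.954e+09 = 1.276e-11 m³.
Mean wear depth h = V/A = 1.276e-11 / 3.011e-04 = 4.238e-08 m.

value=4.238e-08 m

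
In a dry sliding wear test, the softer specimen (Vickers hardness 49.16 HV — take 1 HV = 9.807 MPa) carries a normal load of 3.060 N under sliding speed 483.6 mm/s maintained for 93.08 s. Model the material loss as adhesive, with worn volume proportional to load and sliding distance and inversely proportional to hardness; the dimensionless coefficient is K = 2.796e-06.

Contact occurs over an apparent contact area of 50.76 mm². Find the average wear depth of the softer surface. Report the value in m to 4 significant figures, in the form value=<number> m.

value=1.574e-08 m

Shown intermediates are rounded; all arithmetic keeps full float precision, and rounded once at the end: 4 significant digits.
Convert: Sliding speed v = 483.6 mm/s = 0.4836 m/s. Sliding distance L = v·t = 0.4836 m/s × 93.08 s = 45.01 m.
Convert: Hardness H = 49.16 HV × 9.807 MPa/HV = 482.1 MPa = 4.821e+08 Pa.
Convert: Contact area A = 50.76 mm² = 5.076e-05 m².
Expressed in SI base units: W = 3.060 N, H = 4.821e+08 Pa, K = 2.796e-06.
Archard volume V = K·W·L/H = 2.796e-06 · 3.060 · 45.01 / 4.821e+08 = 7.988e-13 m³.
Depth h = V/A = 7.988e-13 / 5.076e-05 = 1.574e-08 m.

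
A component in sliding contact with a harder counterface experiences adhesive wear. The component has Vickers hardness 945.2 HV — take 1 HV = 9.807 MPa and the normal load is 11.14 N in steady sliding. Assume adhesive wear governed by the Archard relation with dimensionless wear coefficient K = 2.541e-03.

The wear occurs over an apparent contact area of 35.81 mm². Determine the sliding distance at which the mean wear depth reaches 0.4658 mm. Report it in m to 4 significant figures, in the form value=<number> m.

value=5462 m

The intermediates are shown rounded, and all arithmetic holds full float precision, and rounded once at the end to 4 significant figures.
Convert: Hardness H = 945.2 HV × 9.807 MPa/HV = 9270 MPa = 9.270e+09 Pa.
Convert: Contact area A = 35.81 mm² = 3.581e-05 m².
Convert: Depth limit h_lim = 0.4658 mm = 4.658e-04 m.
Working in SI base units: W = 11.14 N, H = 9.270e+09 Pa, K = 2.541e-03.
Volume at the limit: V_lim = h_lim·A = 4.658e-04 · 3.581e-05 = 1.668e-08 m³.
Thus life L = V_lim·H/(K·W) = 1.668e-08 · 9.270e+09 / (2.541e-03 · 11.14) = 5462 m.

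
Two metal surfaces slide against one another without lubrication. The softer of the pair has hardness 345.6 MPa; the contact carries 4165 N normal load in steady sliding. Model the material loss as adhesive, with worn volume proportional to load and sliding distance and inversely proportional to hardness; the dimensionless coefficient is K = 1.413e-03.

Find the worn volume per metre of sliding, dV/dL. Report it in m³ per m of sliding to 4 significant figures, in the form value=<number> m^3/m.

value=1.703e-08 m^3/m

The algebra holds full precision; intermediate values appear rounded — one final rounding, at four significant figures.
Hardness H = 345.6 MPa = 3.456e+08 Pa.
Collected in SI base units: W = 4165 N, H = 3.456e+08 Pa, K = 1.413e-03.
The wear rate dV/dL = K·W/H (independent of L): 1.413e-03 · 4165 / 3.456e+08 = 1.703e-08 m³/m.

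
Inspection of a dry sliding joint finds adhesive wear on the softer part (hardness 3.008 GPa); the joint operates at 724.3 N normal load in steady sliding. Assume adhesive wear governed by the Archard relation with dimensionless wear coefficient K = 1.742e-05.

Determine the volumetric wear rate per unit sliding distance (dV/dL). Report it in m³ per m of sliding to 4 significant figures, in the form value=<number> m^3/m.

value=4.195e-12 m^3/m

Intermediates appear rounded, and every step holds full float precision; a lone final rounding to 4 significant figures.
Hardness H = 3.008 GPa = 3.008e+09 Pa.
In SI base units, W = 724.3 N, H = 3.008e+09 Pa, K = 1.742e-05.
Wear rate dV/dL = K·W/H — distance-free: 1.742e-05 · 724.3 / 3.008e+09 = 4.195e-12 m³/m.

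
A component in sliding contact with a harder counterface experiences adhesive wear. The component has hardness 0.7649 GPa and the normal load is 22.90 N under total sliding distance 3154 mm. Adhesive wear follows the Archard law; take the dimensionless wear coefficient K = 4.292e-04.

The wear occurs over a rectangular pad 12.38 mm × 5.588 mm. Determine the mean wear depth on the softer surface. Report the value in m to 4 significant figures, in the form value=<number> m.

value=5.858e-07 m

Intermediates are shown rounded. All working math carries exact precision, and rounded once at the end to four significant figures.
Convert: Sliding distance L = 3154 mm = 3.154 m.
Convert: Hardness H = 0.7649 GPa = 7.649e+08 Pa.
Convert: Pad sides 12.38 mm × 5.588 mm = 0.01238 m × 0.005588 m. Contact area A = 0.01238 m × 0.005588 m = 6.918e-05 m².
In SI base units, W = 22.90 N, H = 7.649e+08 Pa, K = 4.292e-04.
The Archard volume V = K·W·L/H = 4.292e-04 · 22.90 · 3.154 / 7.649e+08 = 4.053e-11 m³.
Depth h = V/A = 4.053e-11 / 6.918e-05 = 5.858e-07 m.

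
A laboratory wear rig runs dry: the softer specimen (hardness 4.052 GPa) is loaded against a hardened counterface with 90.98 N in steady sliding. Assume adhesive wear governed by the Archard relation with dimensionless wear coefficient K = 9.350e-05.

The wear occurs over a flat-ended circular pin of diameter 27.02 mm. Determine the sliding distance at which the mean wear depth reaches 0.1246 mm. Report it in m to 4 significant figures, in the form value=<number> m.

The intermediates are shown rounded. All working math runs at full float precision, and rounded once at the end to 4 significant digits.
Convert: Hardness H = 4.052 GPa = 4.052e+09 Pa.
Convert: Pin diameter d = 27.02 mm = 0.02702 m. Contact area A = π·d²/4 = π·(0.02702 m)²/4 = 5.734e-04 m².
Convert: Depth limit h_lim = 0.1246 mm = 1.246e-04 m.
In SI base units, W = 90.98 N, H = 4.052e+09 Pa, K = 9.350e-05.
Permissible volume V_lim = h_lim·A = 1.246e-04 · 5.734e-04 = 7.145e-08 m³.
Life L = V_lim·H/(K·W) = 7.145e-08 · 4.052e+09 / (9.350e-05 · 90.98) = 3.403e+04 m.

value=3.403e+04 m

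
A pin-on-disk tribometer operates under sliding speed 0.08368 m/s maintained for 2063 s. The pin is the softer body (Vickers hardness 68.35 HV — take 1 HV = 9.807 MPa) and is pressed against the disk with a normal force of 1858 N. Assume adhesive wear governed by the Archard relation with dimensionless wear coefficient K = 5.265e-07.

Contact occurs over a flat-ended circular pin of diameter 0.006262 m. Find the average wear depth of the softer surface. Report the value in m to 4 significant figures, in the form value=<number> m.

value=8.180e-06 m

Every step maintains exact precision; the intermediates appear rounded. Rounded just once: 4 significant figures.
Total distance L = v·t = 0.08368 m/s × 2063 s = 172.6 m.
Hardness H = 68.35 HV × 9.807 MPa/HV = 670.3 MPa = 6.703e+08 Pa.
Contact area A = π·d²/4 = π·(0.006262 m)²/4 = 3.080e-05 m².
Restated in SI base units: W = 1858 N, H = 6.703e+08 Pa, K = 5.265e-07.
Archard relation: V = K·W·L/H = 5.265e-07 · 1858 · 172.6 / 6.703e+08 = 2.519e-10 m³.
Mean depth h = V/A = 2.519e-10 / 3.080e-05 = 8.180e-06 m.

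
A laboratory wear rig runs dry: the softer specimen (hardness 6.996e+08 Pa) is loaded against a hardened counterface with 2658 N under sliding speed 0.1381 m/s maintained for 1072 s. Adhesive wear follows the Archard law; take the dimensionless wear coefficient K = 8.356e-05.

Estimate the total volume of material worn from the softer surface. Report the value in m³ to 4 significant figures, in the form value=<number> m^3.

Intermediate values are printed rounded, and the algebra carries full float precision — a single final rounding, at 4 significant figures.
Convert: Path length L = v·t = 0.1381 m/s × 1072 s = 148.0 m.
As SI base values: W = 2658 N, H = 6.996e+08 Pa, K = 8.356e-05.
Apply Archard: V = K·W·L/H = 8.356e-05 · 2658 · 148.0 / 6.996e+08 = 4.700e-08 m³.

value=4.700e-08 m^3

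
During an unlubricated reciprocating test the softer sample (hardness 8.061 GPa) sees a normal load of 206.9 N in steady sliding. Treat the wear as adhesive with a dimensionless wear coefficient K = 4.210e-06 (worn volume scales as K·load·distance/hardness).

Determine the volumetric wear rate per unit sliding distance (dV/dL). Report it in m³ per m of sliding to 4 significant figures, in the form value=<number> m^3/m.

All working math keeps full float precision. Displayed values are rounded, and one final rounding: four significant figures.
Hardness H = 8.061 GPa = 8.061e+09 Pa.
Working in SI base units: W = 206.9 N, H = 8.061e+09 Pa, K = 4.210e-06.
Rate of wear dV/dL = K·W/H: 4.210e-06 · 206.9 / 8.061e+09 = 1.081e-13 m³/m.

value=1.081e-13 m^3/m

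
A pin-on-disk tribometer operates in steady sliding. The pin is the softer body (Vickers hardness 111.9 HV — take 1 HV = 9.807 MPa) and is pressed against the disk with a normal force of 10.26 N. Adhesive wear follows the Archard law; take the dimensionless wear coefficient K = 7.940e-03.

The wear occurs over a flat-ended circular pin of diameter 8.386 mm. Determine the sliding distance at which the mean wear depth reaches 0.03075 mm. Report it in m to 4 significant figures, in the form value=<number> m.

The intermediates appear rounded, and all arithmetic keeps full precision — a lone final rounding: 4 significant digits.
Convert: Hardness H = 111.9 HV × 9.807 MPa/HV = 1097 MPa = 1.097e+09 Pa.
Convert: Pin diameter d = 8.386 mm = 0.008386 m. Contact area A = π·d²/4 = π·(0.008386 m)²/4 = 5.523e-05 m².
Convert: Depth limit h_lim = 0.03075 mm = 3.075e-05 m.
Expressed in SI base units: W = 10.26 N, H = 1.097e+09 Pa, K = 7.940e-03.
Volume at the limit: V_lim = h_lim·A = 3.075e-05 · 5.523e-05 = 1.698e-09 m³.
Sliding life L = V_lim·H/(K·W) = 1.698e-09 · 1.097e+09 / (7.940e-03 · 10.26) = 22.88 m.

value=22.88 m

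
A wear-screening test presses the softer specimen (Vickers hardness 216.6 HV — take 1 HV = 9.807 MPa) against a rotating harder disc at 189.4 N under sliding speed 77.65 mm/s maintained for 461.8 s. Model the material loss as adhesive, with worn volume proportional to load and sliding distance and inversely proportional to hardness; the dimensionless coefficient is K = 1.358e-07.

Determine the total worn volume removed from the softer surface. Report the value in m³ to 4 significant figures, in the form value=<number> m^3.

All working math keeps full float precision; intermediates are shown rounded — a lone final rounding: 4 significant digits.
Convert: Sliding speed v = 77.65 mm/s = 0.07765 m/s. Sliding distance L = v·t = 0.07765 m/s × 461.8 s = 35.86 m.
Convert: Hardness H = 216.6 HV × 9.807 MPa/HV = 2124 MPa = 2.124e+09 Pa.
SI base units throughout: W = 189.4 N, H = 2.124e+09 Pa, K = 1.358e-07.
Volume removed: V = K·W·L/H = 1.358e-07 · 189.4 · 35.86 / 2.124e+09 = 4.342e-13 m³.

value=4.342e-13 m^3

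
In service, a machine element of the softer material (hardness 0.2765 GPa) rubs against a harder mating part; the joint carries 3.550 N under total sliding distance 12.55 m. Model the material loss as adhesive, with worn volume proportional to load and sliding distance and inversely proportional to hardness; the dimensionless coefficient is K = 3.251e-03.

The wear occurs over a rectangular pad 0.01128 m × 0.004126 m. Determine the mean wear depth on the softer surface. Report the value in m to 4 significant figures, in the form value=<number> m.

Shown intermediates are rounded — the algebra keeps exact precision. Rounded once at the end, at 4 significant figures.
Hardness H = 0.2765 GPa = 2.765e+08 Pa.
Contact area A = 0.01128 m × 0.004126 m = 4.654e-05 m².
Restated in SI base units: W = 3.550 N, H = 2.765e+08 Pa, K = 3.251e-03.
Worn volume V = K·W·L/H = 3.251e-03 · 3.550 · 12.55 / 2.765e+08 = 5.238e-10 m³.
Depth of wear h = V/A = 5.238e-10 / 4.654e-05 = 1.126e-05 m.

value=1.126e-05 m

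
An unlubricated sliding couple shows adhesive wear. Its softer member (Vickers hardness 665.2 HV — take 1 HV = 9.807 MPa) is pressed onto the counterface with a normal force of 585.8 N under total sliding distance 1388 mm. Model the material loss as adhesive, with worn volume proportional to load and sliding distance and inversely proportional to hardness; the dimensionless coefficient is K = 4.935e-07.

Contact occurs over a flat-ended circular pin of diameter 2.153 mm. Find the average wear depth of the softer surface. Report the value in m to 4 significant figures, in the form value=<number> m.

Shown intermediates are rounded — the computation keeps full float precision. Rounded once at the end: 4 significant digits.
Distance covered L = 1388 mm = 1.388 m.
Hardness H = 665.2 HV × 9.807 MPa/HV = 6524 MPa = 6.524e+09 Pa.
Pin diameter d = 2.153 mm = 0.002153 m. Contact area A = π·d²/4 = π·(0.002153 m)²/4 = 3.641e-06 m².
Working in SI base units: W = 585.8 N, H = 6.524e+09 Pa, K = 4.935e-07.
The Archard volume V = K·W·L/H = 4.935e-07 · 585.8 · 1.388 / 6.524e+09 = 6.151e-14 m³.
Depth of wear h = V/A = 6.151e-14 / 3.641e-06 = 1.690e-08 m.

value=1.690e-08 m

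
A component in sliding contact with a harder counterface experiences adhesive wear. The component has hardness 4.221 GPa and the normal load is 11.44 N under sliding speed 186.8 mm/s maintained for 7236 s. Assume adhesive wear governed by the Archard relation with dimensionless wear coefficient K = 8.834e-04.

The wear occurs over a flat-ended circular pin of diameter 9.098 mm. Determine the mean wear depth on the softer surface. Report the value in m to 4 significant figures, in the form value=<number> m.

value=4.978e-05 m

The computation holds full float precision, and displayed values are rounded — rounded just once: 4 significant figures.
Convert: Sliding speed v = 186.8 mm/s = 0.1868 m/s. The distance L = v·t = 0.1868 m/s × 7236 s = 1352 m.
Convert: Hardness H = 4.221 GPa = 4.221e+09 Pa.
Convert: Pin diameter d = 9.098 mm = 0.009098 m. Contact area A = π·d²/4 = π·(0.009098 m)²/4 = 6.501e-05 m².
In SI base units, W = 11.44 N, H = 4.221e+09 Pa, K = 8.834e-04.
Volume removed: V = K·W·L/H = 8.834e-04 · 11.44 · 1352 / 4.221e+09 = 3.236e-09 m³.
Depth of wear h = V/A = 3.236e-09 / 6.501e-05 = 4.978e-05 m.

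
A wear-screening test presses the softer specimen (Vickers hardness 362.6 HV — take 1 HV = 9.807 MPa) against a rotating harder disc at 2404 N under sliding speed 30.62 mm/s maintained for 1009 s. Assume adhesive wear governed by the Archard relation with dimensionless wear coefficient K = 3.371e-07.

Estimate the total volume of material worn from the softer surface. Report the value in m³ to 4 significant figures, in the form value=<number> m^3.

Each operation runs at exact precision, and shown intermediates are rounded; a single final rounding: 4 significant figures.
Sliding speed v = 30.62 mm/s = 0.03062 m/s. Total distance L = v·t = 0.03062 m/s × 1009 s = 30.90 m.
Hardness H = 362.6 HV × 9.807 MPa/HV = 3556 MPa = 3.556e+09 Pa.
In SI base units: W = 2404 N, H = 3.556e+09 Pa, K = 3.371e-07.
Archard relation: V = K·W·L/H = 3.371e-07 · 2404 · 30.90 / 3.556e+09 = 7.041e-12 m³.

value=7.041e-12 m^3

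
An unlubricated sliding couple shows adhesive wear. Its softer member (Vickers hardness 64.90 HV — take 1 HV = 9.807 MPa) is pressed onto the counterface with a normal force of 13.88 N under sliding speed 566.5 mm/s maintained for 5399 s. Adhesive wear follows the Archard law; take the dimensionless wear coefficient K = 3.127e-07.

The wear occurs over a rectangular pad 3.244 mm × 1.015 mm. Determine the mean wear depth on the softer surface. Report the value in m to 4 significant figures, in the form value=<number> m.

Printed values are rounded — the algebra runs at exact precision. Rounded just once to 4 significant figures.
Convert: Sliding speed v = 566.5 mm/s = 0.5665 m/s. The distance L = v·t = 0.5665 m/s × 5399 s = 3059 m.
Convert: Hardness H = 64.90 HV × 9.807 MPa/HV = 636.5 MPa = 6.365e+08 Pa.
Convert: Pad sides 3.244 mm × 1.015 mm = 0.003244 m × 0.001015 m. Contact area A = 0.003244 m × 0.001015 m = 3.293e-06 m².
As SI base values: W = 13.88 N, H = 6.365e+08 Pa, K = 3.127e-07.
Archard relation: V = K·W·L/H = 3.127e-07 · 13.88 · 3059 / 6.365e+08 = 2.086e-11 m³.
Mean depth h = V/A = 2.086e-11 / 3.293e-06 = 6.334e-06 m.

value=6.334e-06 m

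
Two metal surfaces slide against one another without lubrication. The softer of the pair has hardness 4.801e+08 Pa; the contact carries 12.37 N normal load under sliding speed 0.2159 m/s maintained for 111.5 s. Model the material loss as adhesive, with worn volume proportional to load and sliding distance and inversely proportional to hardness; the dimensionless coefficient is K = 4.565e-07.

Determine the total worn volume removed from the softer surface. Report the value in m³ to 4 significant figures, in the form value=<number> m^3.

value=2.831e-13 m^3

Intermediate values are printed rounded. The computation holds full float precision; a lone final rounding, at 4 significant digits.
Convert: Sliding distance L = v·t = 0.2159 m/s × 111.5 s = 24.07 m.
Working in SI base units: W = 12.37 N, H = 4.801e+08 Pa, K = 4.565e-07.
Apply Archard: V = K·W·L/H = 4.565e-07 · 12.37 · 24.07 / 4.801e+08 = 2.831e-13 m³.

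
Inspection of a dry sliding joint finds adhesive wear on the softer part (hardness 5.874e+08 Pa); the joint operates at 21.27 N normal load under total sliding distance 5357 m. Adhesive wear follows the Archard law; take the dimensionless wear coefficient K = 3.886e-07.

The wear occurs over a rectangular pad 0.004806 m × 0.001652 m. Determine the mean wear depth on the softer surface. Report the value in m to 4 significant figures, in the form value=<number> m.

value=9.494e-06 m

The intermediates are printed rounded; all arithmetic carries exact precision; a lone final rounding: four significant digits.
Contact area A = 0.004806 m × 0.001652 m = 7.940e-06 m².
Expressed in SI base units: W = 21.27 N, H = 5.874e+08 Pa, K = 3.886e-07.
Volume removed: V = K·W·L/H = 3.886e-07 · 21.27 · 5357 / 5.874e+08 = 7.538e-11 m³.
Average depth h = V/A = 7.538e-11 / 7.940e-06 = 9.494e-06 m.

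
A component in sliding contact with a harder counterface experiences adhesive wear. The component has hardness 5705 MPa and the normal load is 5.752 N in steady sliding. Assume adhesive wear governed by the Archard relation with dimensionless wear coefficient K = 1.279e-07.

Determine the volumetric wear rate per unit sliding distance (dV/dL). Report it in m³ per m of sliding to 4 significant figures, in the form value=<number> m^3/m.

Intermediates appear rounded, and all arithmetic maintains full float precision, and one final rounding, at 4 significant figures.
Hardness H = 5705 MPa = 5.705e+09 Pa.
SI base units throughout: W = 5.752 N, H = 5.705e+09 Pa, K = 1.279e-07.
Wear rate dV/dL = K·W/H (independent of L): 1.279e-07 · 5.752 / 5.705e+09 = 1.290e-16 m³/m.

value=1.290e-16 m^3/m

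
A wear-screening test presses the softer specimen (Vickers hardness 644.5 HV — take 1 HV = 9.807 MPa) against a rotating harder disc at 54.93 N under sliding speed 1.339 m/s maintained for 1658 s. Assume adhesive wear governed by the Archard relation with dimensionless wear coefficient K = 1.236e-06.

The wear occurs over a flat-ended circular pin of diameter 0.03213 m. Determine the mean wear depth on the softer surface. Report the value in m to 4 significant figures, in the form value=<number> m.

value=2.941e-08 m

The computation carries exact precision. Intermediate values are shown rounded — a lone final rounding, at 4 significant digits.
Sliding distance L = v·t = 1.339 m/s × 1658 s = 2220 m.
Hardness H = 644.5 HV × 9.807 MPa/HV = 6321 MPa = 6.321e+09 Pa.
Contact area A = π·d²/4 = π·(0.03213 m)²/4 = 8.108e-04 m².
In SI base units: W = 54.93 N, H = 6.321e+09 Pa, K = 1.236e-06.
Apply Archard: V = K·W·L/H = 1.236e-06 · 54.93 · 2220 / 6.321e+09 = 2.385e-11 m³.
Mean wear depth h = V/A = 2.385e-11 / 8.108e-04 = 2.941e-08 m.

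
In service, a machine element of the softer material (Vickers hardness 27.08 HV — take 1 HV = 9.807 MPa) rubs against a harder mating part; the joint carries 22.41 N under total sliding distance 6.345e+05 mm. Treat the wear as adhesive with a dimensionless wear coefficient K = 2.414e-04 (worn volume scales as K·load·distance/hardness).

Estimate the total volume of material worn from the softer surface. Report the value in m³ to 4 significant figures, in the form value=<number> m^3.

The algebra carries exact precision; the intermediates are shown rounded, and one last rounding, at 4 significant figures.
The distance L = 6.345e+05 mm = 634.5 m.
Hardness H = 27.08 HV × 9.807 MPa/HV = 265.6 MPa = 2.656e+08 Pa.
SI base units throughout: W = 22.41 N, H = 2.656e+08 Pa, K = 2.414e-04.
Archard relation: V = K·W·L/H = 2.414e-04 · 22.41 · 634.5 / 2.656e+08 = 1.292e-08 m³.

value=1.292e-08 m^3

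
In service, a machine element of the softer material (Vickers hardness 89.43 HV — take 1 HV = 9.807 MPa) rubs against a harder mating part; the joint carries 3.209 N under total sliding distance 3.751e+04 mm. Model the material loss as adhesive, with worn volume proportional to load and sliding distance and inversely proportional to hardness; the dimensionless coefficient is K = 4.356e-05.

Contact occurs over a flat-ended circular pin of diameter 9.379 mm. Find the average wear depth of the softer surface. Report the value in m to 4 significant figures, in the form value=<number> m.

value=8.653e-08 m

The intermediates are displayed rounded. The computation runs at full precision. Rounded just once to four significant figures.
Path length L = 3.751e+04 mm = 37.51 m.
Hardness H = 89.43 HV × 9.807 MPa/HV = 877.0 MPa = 8.770e+08 Pa.
Pin diameter d = 9.379 mm = 0.009379 m. Contact area A = π·d²/4 = π·(0.009379 m)²/4 = 6.909e-05 m².
Collected in SI base units: W = 3.209 N, H = 8.770e+08 Pa, K = 4.356e-05.
Wear volume V = K·W·L/H = 4.356e-05 · 3.209 · 37.51 / 8.770e+08 = 5.978e-12 m³.
Wear depth h = V/A = 5.978e-12 / 6.909e-05 = 8.653e-08 m.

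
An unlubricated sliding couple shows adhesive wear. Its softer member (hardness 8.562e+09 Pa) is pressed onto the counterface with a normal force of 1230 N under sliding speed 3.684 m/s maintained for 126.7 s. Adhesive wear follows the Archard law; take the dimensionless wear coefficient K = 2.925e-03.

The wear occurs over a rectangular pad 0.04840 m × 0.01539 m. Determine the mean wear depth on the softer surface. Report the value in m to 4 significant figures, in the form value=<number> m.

The computation carries full precision — intermediate values appear rounded. Rounded once at the end to four significant digits.
Distance L = v·t = 3.684 m/s × 126.7 s = 466.8 m.
Contact area A = 0.04840 m × 0.01539 m = 7.449e-04 m².
Working in SI base units: W = 1230 N, H = 8.562e+09 Pa, K = 2.925e-03.
Apply Archard: V = K·W·L/H = 2.925e-03 · 1230 · 466.8 / 8.562e+09 = 1.961e-07 m³.
Average depth h = V/A = 1.961e-07 / 7.449e-04 = 2.633e-04 m.

value=2.633e-04 m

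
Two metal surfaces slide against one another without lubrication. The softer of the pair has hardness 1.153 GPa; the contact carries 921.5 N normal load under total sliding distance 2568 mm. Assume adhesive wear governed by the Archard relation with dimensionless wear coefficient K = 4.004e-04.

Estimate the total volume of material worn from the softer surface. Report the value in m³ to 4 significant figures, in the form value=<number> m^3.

Each operation keeps exact precision. Intermediates appear rounded. Rounded once at the end: four significant digits.
Convert: Total distance L = 2568 mm = 2.568 m.
Convert: Hardness H = 1.153 GPa = 1.153e+09 Pa.
In SI base units: W = 921.5 N, H = 1.153e+09 Pa, K = 4.004e-04.
Wear volume V = K·W·L/H = 4.004e-04 · 921.5 · 2.568 / 1.153e+09 = 8.218e-10 m³.

value=8.218e-10 m^3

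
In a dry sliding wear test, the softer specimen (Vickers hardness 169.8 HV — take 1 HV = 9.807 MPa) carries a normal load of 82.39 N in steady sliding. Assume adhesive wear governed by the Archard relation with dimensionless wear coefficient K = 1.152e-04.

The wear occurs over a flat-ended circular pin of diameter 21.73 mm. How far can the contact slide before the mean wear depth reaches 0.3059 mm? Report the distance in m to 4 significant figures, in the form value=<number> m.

value=1.990e+04 m

The intermediates appear rounded, and all working math holds full precision. Rounded once at the end: four significant figures.
Convert: Hardness H = 169.8 HV × 9.807 MPa/HV = 1665 MPa = 1.665e+09 Pa.
Convert: Pin diameter d = 21.73 mm = 0.02173 m. Contact area A = π·d²/4 = π·(0.02173 m)²/4 = 3.709e-04 m².
Convert: Depth limit h_lim = 0.3059 mm = 3.059e-04 m.
Restated in SI base units: W = 82.39 N, H = 1.665e+09 Pa, K = 1.152e-04.
Limit volume V_lim = h_lim·A = 3.059e-04 · 3.709e-04 = 1.134e-07 m³.
Life L = V_lim·H/(K·W) = 1.134e-07 · 1.665e+09 / (1.152e-04 · 82.39) = 1.990e+04 m.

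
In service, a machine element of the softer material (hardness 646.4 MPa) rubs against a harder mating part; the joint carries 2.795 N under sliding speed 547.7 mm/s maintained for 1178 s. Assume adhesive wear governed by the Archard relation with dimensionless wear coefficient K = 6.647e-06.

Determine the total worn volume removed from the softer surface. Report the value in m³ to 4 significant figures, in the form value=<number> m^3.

Intermediate values are displayed rounded, and the algebra carries full precision — a lone final rounding to 4 significant figures.
Convert: Sliding speed v = 547.7 mm/s = 0.5477 m/s. Sliding distance L = v·t = 0.5477 m/s × 1178 s = 645.2 m.
Convert: Hardness H = 646.4 MPa = 6.464e+08 Pa.
In SI base units, W = 2.795 N, H = 6.464e+08 Pa, K = 6.647e-06.
Archard relation: V = K·W·L/H = 6.647e-06 · 2.795 · 645.2 / 6.464e+08 = 1.854e-11 m³.

value=1.854e-11 m^3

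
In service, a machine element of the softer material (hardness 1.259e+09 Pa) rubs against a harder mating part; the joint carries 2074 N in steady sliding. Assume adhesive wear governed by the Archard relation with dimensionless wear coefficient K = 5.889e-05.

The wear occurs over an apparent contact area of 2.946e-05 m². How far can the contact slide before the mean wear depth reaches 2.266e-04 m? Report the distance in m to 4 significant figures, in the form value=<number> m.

Each operation maintains full precision. The intermediates are displayed rounded; rounded once at the end: four significant figures.
SI base units throughout: W = 2074 N, H = 1.259e+09 Pa, K = 5.889e-05.
At the depth limit, V_lim = h_lim·A = 2.266e-04 · 2.946e-05 = 6.676e-09 m³.
Life L = V_lim·H/(K·W) = 6.676e-09 · 1.259e+09 / (5.889e-05 · 2074) = 68.81 m.

value=68.81 m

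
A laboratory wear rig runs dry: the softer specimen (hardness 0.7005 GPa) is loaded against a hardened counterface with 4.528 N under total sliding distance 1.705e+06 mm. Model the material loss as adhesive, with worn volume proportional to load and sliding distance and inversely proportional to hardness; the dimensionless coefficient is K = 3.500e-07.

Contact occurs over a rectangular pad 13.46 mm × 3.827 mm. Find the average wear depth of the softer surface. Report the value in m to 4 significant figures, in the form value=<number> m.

value=7.488e-08 m

All working math holds full float precision; the intermediates are shown rounded — rounded just once: 4 significant digits.
The distance L = 1.705e+06 mm = 1705 m.
Hardness H = 0.7005 GPa = 7.005e+08 Pa.
Pad sides 13.46 mm × 3.827 mm = 0.01346 m × 0.003827 m. Contact area A = 0.01346 m × 0.003827 m = 5.151e-05 m².
As SI base values: W = 4.528 N, H = 7.005e+08 Pa, K = 3.500e-07.
Volume removed: V = K·W·L/H = 3.500e-07 · 4.528 · 1705 / 7.005e+08 = 3.857e-12 m³.
Average depth h = V/A = 3.857e-12 / 5.151e-05 = 7.488e-08 m.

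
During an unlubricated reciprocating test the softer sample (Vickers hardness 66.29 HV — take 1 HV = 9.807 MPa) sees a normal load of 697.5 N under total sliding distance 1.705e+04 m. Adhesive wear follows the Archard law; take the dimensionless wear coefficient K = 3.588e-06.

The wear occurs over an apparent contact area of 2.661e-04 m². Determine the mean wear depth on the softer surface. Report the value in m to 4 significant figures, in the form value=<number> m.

value=2.467e-04 m

The computation keeps exact precision, and intermediate values appear rounded, and rounded just once: four significant digits.
Convert: Hardness H = 66.29 HV × 9.807 MPa/HV = 650.1 MPa = 6.501e+08 Pa.
Working in SI base units: W = 697.5 N, H = 6.501e+08 Pa, K = 3.588e-06.
Worn volume V = K·W·L/H = 3.588e-06 · 697.5 · 1.705e+04 / 6.501e+08 = 6.564e-08 m³.
Depth h = V/A = 6.564e-08 / 2.661e-04 = 2.467e-04 m.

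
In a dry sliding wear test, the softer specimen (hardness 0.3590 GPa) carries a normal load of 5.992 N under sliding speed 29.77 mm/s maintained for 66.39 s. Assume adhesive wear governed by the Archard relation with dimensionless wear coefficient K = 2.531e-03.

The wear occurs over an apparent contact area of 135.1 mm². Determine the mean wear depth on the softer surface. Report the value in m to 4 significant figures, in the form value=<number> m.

Every step maintains full float precision. Displayed values are rounded — a lone final rounding to four significant digits.
Convert: Sliding speed v = 29.77 mm/s = 0.02977 m/s. Distance L = v·t = 0.02977 m/s × 66.39 s = 1.976 m.
Convert: Hardness H = 0.3590 GPa = 3.590e+08 Pa.
Convert: Contact area A = 135.1 mm² = 1.351e-04 m².
SI base units throughout: W = 5.992 N, H = 3.590e+08 Pa, K = 2.531e-03.
The Archard volume V = K·W·L/H = 2.531e-03 · 5.992 · 1.976 / 3.590e+08 = 8.349e-11 m³.
Depth h = V/A = 8.349e-11 / 1.351e-04 = 6.180e-07 m.

value=6.180e-07 m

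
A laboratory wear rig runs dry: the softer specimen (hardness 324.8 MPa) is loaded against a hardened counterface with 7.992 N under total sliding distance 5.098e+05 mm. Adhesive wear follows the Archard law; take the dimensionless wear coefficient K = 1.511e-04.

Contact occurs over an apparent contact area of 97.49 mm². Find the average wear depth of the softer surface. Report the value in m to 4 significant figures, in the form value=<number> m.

The computation holds full precision, and intermediates are printed rounded. Rounded once at the end to 4 significant digits.
Distance covered L = 5.098e+05 mm = 509.8 m.
Hardness H = 324.8 MPa = 3.248e+08 Pa.
Contact area A = 97.49 mm² = 9.749e-05 m².
In SI base units, W = 7.992 N, H = 3.248e+08 Pa, K = 1.511e-04.
Worn volume V = K·W·L/H = 1.511e-04 · 7.992 · 509.8 / 3.248e+08 = 1.895e-09 m³.
Average depth h = V/A = 1.895e-09 / 9.749e-05 = 1.944e-05 m.

value=1.944e-05 m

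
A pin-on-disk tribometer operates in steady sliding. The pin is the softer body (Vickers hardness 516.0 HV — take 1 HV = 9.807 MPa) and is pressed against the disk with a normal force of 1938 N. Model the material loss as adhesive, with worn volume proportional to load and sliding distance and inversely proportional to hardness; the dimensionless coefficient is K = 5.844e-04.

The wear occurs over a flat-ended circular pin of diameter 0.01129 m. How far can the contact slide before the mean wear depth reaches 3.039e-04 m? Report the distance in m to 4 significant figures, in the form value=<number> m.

Every step runs at exact precision; intermediates appear rounded, and a lone final rounding, at 4 significant figures.
Convert: Hardness H = 516.0 HV × 9.807 MPa/HV = 5060 MPa = 5.060e+09 Pa.
Convert: Contact area A = π·d²/4 = π·(0.01129 m)²/4 = 1.001e-04 m².
SI base units throughout: W = 1938 N, H = 5.060e+09 Pa, K = 5.844e-04.
At the depth limit, V_lim = h_lim·A = 3.039e-04 · 1.001e-04 = 3.042e-08 m³.
So the life L = V_lim·H/(K·W) = 3.042e-08 · 5.060e+09 / (5.844e-04 · 1938) = 135.9 m.

value=135.9 m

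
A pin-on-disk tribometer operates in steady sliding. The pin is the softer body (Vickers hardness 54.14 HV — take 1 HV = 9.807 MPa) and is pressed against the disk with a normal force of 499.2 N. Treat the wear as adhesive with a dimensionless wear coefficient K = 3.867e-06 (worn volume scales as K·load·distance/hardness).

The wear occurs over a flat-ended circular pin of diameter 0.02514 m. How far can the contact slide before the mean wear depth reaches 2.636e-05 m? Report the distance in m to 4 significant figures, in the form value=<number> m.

All arithmetic keeps exact precision. Intermediate values are displayed rounded — a lone final rounding to 4 significant digits.
Hardness H = 54.14 HV × 9.807 MPa/HV = 531.0 MPa = 5.310e+08 Pa.
Contact area A = π·d²/4 = π·(0.02514 m)²/4 = 4.964e-04 m².
In SI base units: W = 499.2 N, H = 5.310e+08 Pa, K = 3.867e-06.
Allowed volume V_lim = h_lim·A = 2.636e-05 · 4.964e-04 = 1.308e-08 m³.
Inverting, life L = V_lim·H/(K·W) = 1.308e-08 · 5.310e+08 / (3.867e-06 · 499.2) = 3599 m.

value=3599 m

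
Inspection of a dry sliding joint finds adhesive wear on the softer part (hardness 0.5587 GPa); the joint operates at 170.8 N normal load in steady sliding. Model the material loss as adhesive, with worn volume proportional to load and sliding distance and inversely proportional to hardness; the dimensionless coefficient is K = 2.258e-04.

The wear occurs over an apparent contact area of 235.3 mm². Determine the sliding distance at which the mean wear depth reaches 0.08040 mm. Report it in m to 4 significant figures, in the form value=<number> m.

Intermediate values are printed rounded — all arithmetic keeps exact precision; one last rounding, at 4 significant figures.
Convert: Hardness H = 0.5587 GPa = 5.587e+08 Pa.
Convert: Contact area A = 235.3 mm² = 2.353e-04 m².
Convert: Depth limit h_lim = 0.08040 mm = 8.040e-05 m.
In SI base units: W = 170.8 N, H = 5.587e+08 Pa, K = 2.258e-04.
Limit volume V_lim = h_lim·A = 8.040e-05 · 2.353e-04 = 1.892e-08 m³.
So the life L = V_lim·H/(K·W) = 1.892e-08 · 5.587e+08 / (2.258e-04 · 170.8) = 274.1 m.

value=274.1 m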